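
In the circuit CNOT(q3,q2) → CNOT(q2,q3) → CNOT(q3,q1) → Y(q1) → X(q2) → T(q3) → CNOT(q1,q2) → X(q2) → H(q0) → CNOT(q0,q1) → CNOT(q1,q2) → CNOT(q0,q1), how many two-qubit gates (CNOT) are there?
7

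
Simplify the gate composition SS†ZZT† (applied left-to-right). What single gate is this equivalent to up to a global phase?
T†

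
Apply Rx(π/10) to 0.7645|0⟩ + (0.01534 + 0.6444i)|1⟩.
(0.8559 - 0.0024i)|0⟩ + (0.01515 + 0.5169i)|1⟩

Rx(π/10) = [[cos(θ/2), −i·sin(θ/2)], [−i·sin(θ/2), cos(θ/2)]]; θ = π/10, cos(θ/2) ≈ 0.987688, sin(θ/2) ≈ 0.156434.
With a = amp(|0⟩) = 0.7645 and b = amp(|1⟩) = (0.01534 + 0.6444i):
new amp(|0⟩) = (0.987688)·a + (-0.156434i)·b = (0.8559 - 0.0024i)
new amp(|1⟩) = (-0.156434i)·a + (0.987688)·b = (0.01515 + 0.5169i)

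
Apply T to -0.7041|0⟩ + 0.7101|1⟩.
-0.7041|0⟩ + (0.5021 + 0.5021i)|1⟩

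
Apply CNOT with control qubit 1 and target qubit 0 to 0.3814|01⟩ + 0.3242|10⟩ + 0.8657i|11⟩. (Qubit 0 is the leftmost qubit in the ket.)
0.8657i|01⟩ + 0.3242|10⟩ + 0.3814|11⟩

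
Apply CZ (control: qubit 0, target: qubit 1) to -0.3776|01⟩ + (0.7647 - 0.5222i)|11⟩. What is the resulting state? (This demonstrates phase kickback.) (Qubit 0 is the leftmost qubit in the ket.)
-0.3776|01⟩ + (-0.7647 + 0.5222i)|11⟩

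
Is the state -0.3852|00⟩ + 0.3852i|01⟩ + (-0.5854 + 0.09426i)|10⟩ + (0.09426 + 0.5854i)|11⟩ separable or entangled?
Separable

Writing the state as a|00⟩ + b|01⟩ + c|10⟩ + d|11⟩, it is a product state iff ad − bc = 0.
Here (a, b, c, d) = (-0.3852, 0.3852i, (-0.5854 + 0.09426i), (0.09426 + 0.5854i)): ad − bc = (-0.3852)(0.09426 + 0.5854i) − (0.3852i)(-0.5854 + 0.09426i) = 0, so the state is separable.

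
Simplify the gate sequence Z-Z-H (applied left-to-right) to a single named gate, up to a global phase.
H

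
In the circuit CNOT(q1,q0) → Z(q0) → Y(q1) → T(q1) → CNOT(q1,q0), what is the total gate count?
5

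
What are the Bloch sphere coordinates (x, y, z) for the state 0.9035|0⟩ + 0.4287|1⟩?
(0.7747, 0, 0.6325)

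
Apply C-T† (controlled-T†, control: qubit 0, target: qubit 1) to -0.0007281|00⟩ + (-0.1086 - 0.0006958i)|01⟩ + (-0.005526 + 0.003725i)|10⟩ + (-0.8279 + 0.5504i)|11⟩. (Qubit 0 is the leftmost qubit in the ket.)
-0.0007281|00⟩ + (-0.1086 - 0.0006958i)|01⟩ + (-0.005526 + 0.003725i)|10⟩ + (-0.1962 + 0.9746i)|11⟩

C-T† leaves the control-|0⟩ kets |00⟩, |01⟩ unchanged and applies T† to qubit 1 on the control-|1⟩ pair (|10⟩, |11⟩).
T† = [[1, 0], [0, (1/√2 - (1/√2)i)]].
With a = amp(|10⟩) = (-0.005526 + 0.003725i) and b = amp(|11⟩) = (-0.8279 + 0.5504i):
new amp(|10⟩) = (1)·a = (-0.005526 + 0.003725i)
new amp(|11⟩) = (1/√2 - (1/√2)i)·b = (-0.1962 + 0.9746i)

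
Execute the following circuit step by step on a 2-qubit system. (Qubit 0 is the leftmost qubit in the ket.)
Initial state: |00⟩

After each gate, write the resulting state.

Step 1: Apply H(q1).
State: 1/√2|00⟩ + 1/√2|01⟩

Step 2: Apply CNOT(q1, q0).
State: 1/√2|00⟩ + 1/√2|11⟩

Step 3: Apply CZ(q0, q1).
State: 1/√2|00⟩ - 1/√2|11⟩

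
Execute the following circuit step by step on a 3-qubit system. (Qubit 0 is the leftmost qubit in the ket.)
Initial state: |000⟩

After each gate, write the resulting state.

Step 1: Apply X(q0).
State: |100⟩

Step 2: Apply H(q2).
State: 1/√2|100⟩ + 1/√2|101⟩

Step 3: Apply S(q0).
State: (1/√2)i|100⟩ + (1/√2)i|101⟩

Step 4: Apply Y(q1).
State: -1/√2|110⟩ - 1/√2|111⟩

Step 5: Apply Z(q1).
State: 1/√2|110⟩ + 1/√2|111⟩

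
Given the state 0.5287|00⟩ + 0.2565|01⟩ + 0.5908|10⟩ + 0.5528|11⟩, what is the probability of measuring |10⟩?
0.349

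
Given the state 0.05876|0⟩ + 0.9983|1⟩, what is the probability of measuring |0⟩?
0.003453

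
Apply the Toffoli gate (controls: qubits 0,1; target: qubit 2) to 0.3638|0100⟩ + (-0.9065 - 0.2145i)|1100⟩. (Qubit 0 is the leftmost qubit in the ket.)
0.3638|0100⟩ + (-0.9065 - 0.2145i)|1110⟩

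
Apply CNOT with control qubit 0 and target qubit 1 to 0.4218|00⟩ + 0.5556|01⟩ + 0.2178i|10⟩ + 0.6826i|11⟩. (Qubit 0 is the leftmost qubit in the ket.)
0.4218|00⟩ + 0.5556|01⟩ + 0.6826i|10⟩ + 0.2178i|11⟩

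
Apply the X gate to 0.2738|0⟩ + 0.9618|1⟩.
0.9618|0⟩ + 0.2738|1⟩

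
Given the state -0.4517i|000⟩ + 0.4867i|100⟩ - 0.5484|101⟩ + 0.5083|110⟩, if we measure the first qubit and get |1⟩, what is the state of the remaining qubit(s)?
0.5455i|00⟩ - 0.6147|01⟩ + 0.5697|10⟩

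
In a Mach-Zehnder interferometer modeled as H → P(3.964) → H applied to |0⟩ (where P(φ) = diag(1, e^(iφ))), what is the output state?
(0.1598 - 0.3664i)|0⟩ + (0.8402 + 0.3664i)|1⟩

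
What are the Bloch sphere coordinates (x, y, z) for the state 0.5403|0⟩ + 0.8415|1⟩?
(0.9093, 0, -0.4162)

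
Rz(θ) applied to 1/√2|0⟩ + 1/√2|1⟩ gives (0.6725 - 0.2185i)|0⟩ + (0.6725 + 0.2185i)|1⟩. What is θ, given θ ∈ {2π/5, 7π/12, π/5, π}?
π/5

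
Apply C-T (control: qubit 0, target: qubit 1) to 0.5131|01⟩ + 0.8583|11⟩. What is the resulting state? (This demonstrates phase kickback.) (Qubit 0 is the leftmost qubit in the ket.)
0.5131|01⟩ + (0.6069 + 0.6069i)|11⟩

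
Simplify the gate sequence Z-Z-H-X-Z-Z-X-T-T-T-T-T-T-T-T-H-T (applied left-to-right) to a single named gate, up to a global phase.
T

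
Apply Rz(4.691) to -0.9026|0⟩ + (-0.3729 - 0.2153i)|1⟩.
(0.6314 + 0.645i)|0⟩ + (0.4147 - 0.1159i)|1⟩

Rz(4.691) = [[e^(−iθ/2), 0], [0, e^(iθ/2)]] with e^(±iθ/2) = cos(θ/2) ± i·sin(θ/2); θ = 4.691, cos(θ/2) ≈ -0.699504, sin(θ/2) ≈ 0.714628.
With a = amp(|0⟩) = -0.9026 and b = amp(|1⟩) = (-0.3729 - 0.2153i):
new amp(|0⟩) = (-0.699504 - 0.714628i)·a = (0.6314 + 0.645i)
new amp(|1⟩) = (-0.699504 + 0.714628i)·b = (0.4147 - 0.1159i)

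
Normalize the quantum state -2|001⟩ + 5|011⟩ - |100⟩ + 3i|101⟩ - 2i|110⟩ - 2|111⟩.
-0.2917|001⟩ + 0.7293|011⟩ - 0.1459|100⟩ + 0.4376i|101⟩ - 0.2917i|110⟩ - 0.2917|111⟩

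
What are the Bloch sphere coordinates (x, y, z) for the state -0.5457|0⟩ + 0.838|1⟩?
(-0.9146, 0, -0.4045)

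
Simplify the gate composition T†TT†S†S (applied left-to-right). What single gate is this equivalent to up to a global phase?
T†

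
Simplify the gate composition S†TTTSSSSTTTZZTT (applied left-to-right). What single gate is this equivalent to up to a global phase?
S†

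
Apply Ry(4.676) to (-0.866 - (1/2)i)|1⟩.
(0.6234 + 0.3599i)|0⟩ + (0.6011 + 0.3471i)|1⟩

Ry(4.676) = [[cos(θ/2), −sin(θ/2)], [sin(θ/2), cos(θ/2)]]; θ = 4.676, cos(θ/2) ≈ -0.694125, sin(θ/2) ≈ 0.719854.
With a = amp(|0⟩) = 0 and b = amp(|1⟩) = (-0.866 - (1/2)i):
new amp(|0⟩) = (-0.694125)·a + (-0.719854)·b = (0.6234 + 0.3599i)
new amp(|1⟩) = (0.719854)·a + (-0.694125)·b = (0.6011 + 0.3471i)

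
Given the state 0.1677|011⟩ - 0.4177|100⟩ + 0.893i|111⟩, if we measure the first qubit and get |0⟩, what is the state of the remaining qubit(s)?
|11⟩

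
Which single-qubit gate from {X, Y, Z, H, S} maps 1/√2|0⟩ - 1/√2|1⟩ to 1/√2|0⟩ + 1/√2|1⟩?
Z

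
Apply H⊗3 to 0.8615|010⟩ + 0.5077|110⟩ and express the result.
0.4841|000⟩ + 0.4841|001⟩ - 0.4841|010⟩ - 0.4841|011⟩ + 0.1251|100⟩ + 0.1251|101⟩ - 0.1251|110⟩ - 0.1251|111⟩

H⊗3 gives amp(|y⟩) = (1/2√2) Σ_x (−1)^(x·y) amp(|x⟩), where x·y is the number of positions in which both x and y have a 1.
|000⟩: (0.8615 + 0.5077)/(2√2) = 0.4841
|001⟩: (0.8615 + 0.5077)/(2√2) = 0.4841
|010⟩: (-0.8615 - 0.5077)/(2√2) = -0.4841
|011⟩: (-0.8615 - 0.5077)/(2√2) = -0.4841
|100⟩: (0.8615 - 0.5077)/(2√2) = 0.1251
|101⟩: (0.8615 - 0.5077)/(2√2) = 0.1251
|110⟩: (-0.8615 + 0.5077)/(2√2) = -0.1251
|111⟩: (-0.8615 + 0.5077)/(2√2) = -0.1251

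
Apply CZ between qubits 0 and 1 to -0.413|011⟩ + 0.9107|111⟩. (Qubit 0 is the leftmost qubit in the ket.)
-0.413|011⟩ - 0.9107|111⟩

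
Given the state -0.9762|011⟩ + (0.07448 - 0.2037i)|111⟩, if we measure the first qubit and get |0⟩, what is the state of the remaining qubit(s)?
-|11⟩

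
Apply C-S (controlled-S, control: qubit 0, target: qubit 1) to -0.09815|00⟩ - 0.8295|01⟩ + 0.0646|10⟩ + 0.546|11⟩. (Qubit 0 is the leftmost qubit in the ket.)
-0.09815|00⟩ - 0.8295|01⟩ + 0.0646|10⟩ + 0.546i|11⟩

C-S leaves the control-|0⟩ kets |00⟩, |01⟩ unchanged and applies S to qubit 1 on the control-|1⟩ pair (|10⟩, |11⟩).
S = [[1, 0], [0, i]].
With a = amp(|10⟩) = 0.0646 and b = amp(|11⟩) = 0.546:
new amp(|10⟩) = (1)·a = 0.0646
new amp(|11⟩) = (i)·b = 0.546i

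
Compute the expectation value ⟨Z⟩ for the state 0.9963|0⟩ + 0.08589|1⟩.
0.9852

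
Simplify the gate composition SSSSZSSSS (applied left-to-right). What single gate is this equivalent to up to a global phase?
Z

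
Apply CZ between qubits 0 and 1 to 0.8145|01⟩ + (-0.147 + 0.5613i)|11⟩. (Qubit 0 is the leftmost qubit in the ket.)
0.8145|01⟩ + (0.147 - 0.5613i)|11⟩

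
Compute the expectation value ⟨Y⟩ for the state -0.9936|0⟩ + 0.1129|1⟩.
0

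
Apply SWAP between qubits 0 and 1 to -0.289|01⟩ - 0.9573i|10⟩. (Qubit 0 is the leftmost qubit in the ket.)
-0.9573i|01⟩ - 0.289|10⟩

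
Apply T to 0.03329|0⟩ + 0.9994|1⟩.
0.03329|0⟩ + (0.7067 + 0.7067i)|1⟩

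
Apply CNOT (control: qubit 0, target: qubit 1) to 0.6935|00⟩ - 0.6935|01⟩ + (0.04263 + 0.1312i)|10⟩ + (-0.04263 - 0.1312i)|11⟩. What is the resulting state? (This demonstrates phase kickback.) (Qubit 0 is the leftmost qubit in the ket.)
0.6935|00⟩ - 0.6935|01⟩ + (-0.04263 - 0.1312i)|10⟩ + (0.04263 + 0.1312i)|11⟩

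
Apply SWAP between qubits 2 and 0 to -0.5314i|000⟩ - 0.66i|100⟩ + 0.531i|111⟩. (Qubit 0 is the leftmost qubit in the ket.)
-0.5314i|000⟩ - 0.66i|001⟩ + 0.531i|111⟩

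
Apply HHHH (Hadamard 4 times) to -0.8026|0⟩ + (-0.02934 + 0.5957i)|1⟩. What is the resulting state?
-0.8026|0⟩ + (-0.02934 + 0.5957i)|1⟩

H² = I, so an even number of Hadamards cancels: H^4 = I and the state is unchanged.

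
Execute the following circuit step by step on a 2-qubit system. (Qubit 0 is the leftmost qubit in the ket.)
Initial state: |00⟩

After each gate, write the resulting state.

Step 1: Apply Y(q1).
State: i|01⟩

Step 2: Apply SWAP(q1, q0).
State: i|10⟩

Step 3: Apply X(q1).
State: i|11⟩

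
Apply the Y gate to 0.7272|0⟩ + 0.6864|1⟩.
-0.6864i|0⟩ + 0.7272i|1⟩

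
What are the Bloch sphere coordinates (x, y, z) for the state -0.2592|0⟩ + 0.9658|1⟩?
(-0.5007, 0, -0.8656)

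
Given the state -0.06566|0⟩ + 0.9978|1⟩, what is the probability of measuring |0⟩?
0.004311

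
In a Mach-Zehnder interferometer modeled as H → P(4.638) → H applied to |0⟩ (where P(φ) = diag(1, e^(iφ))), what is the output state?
(0.4628 - 0.4986i)|0⟩ + (0.5372 + 0.4986i)|1⟩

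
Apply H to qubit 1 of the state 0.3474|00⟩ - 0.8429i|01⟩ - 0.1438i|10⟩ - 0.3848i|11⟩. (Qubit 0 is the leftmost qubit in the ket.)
(0.2456 - 0.596i)|00⟩ + (0.2456 + 0.596i)|01⟩ - 0.3738i|10⟩ + 0.1704i|11⟩

H on qubit 1 mixes each pair of kets that differ only in qubit 1: amplitudes (a, b) of (|…0…⟩, |…1…⟩) become ((a + b)/√2, (a − b)/√2). Kets absent from the input have amplitude 0.
(|00⟩, |01⟩): (a, b) = (0.3474, -0.8429i) → ((0.2456 - 0.596i), (0.2456 + 0.596i))
(|10⟩, |11⟩): (a, b) = (-0.1438i, -0.3848i) → (-0.3738i, 0.1704i)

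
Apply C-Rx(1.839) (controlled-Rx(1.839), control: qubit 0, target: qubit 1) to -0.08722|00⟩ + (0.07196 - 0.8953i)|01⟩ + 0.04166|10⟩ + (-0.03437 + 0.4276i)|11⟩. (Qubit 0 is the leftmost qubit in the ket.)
-0.08722|00⟩ + (0.07196 - 0.8953i)|01⟩ + (0.3653 + 0.02733i)|10⟩ + (-0.02084 + 0.2261i)|11⟩

C-Rx(1.839) leaves the control-|0⟩ kets |00⟩, |01⟩ unchanged and applies Rx(1.839) to qubit 1 on the control-|1⟩ pair (|10⟩, |11⟩).
Rx(1.839) = [[cos(θ/2), −i·sin(θ/2)], [−i·sin(θ/2), cos(θ/2)]]; θ = 1.839, cos(θ/2) ≈ 0.606218, sin(θ/2) ≈ 0.795299.
With a = amp(|10⟩) = 0.04166 and b = amp(|11⟩) = (-0.03437 + 0.4276i):
new amp(|10⟩) = (0.606218)·a + (-0.795299i)·b = (0.3653 + 0.02733i)
new amp(|11⟩) = (-0.795299i)·a + (0.606218)·b = (-0.02084 + 0.2261i)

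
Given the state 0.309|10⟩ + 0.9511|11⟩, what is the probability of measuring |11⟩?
0.9046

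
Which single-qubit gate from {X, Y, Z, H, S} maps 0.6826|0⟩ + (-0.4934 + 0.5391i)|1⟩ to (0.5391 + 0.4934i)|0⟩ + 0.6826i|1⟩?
Y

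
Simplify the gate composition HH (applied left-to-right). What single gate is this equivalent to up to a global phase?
I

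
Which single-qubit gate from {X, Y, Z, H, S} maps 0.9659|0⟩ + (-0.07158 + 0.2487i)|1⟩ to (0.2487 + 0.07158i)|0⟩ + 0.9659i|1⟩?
Y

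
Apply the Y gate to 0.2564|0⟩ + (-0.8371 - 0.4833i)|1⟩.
(-0.4833 + 0.8371i)|0⟩ + 0.2564i|1⟩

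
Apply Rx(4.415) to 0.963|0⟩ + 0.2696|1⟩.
(-0.5725 - 0.2168i)|0⟩ + (-0.1603 - 0.7743i)|1⟩

Rx(4.415) = [[cos(θ/2), −i·sin(θ/2)], [−i·sin(θ/2), cos(θ/2)]]; θ = 4.415, cos(θ/2) ≈ -0.594548, sin(θ/2) ≈ 0.80406.
With a = amp(|0⟩) = 0.963 and b = amp(|1⟩) = 0.2696:
new amp(|0⟩) = (-0.594548)·a + (-0.80406i)·b = (-0.5725 - 0.2168i)
new amp(|1⟩) = (-0.80406i)·a + (-0.594548)·b = (-0.1603 - 0.7743i)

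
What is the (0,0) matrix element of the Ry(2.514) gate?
0.3087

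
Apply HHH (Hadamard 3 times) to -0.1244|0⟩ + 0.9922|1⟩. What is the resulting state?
0.6136|0⟩ - 0.7896|1⟩

H² = I, so H^3 = H: a single Hadamard. With (a, b) = (-0.1244, 0.9922), H gives ((a + b)/√2, (a − b)/√2) = (0.6136, -0.7896).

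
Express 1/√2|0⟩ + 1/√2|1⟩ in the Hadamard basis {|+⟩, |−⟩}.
|+⟩

With |ψ⟩ = α|0⟩ + β|1⟩, the Hadamard-basis coefficients are ⟨+|ψ⟩ = (α + β)/√2 and ⟨−|ψ⟩ = (α − β)/√2.
Here α = 1/√2, β = 1/√2: (α + β)/√2 = 1, (α − β)/√2 = 0.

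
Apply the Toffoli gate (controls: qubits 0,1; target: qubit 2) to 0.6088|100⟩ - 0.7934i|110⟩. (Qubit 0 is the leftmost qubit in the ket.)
0.6088|100⟩ - 0.7934i|111⟩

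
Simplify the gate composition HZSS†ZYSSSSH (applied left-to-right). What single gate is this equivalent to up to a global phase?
Y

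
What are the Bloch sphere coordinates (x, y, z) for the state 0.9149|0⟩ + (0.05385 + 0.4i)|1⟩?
(0.09853, 0.7319, 0.6741)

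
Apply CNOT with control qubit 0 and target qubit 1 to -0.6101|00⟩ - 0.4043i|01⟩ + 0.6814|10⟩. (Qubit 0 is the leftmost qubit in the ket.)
-0.6101|00⟩ - 0.4043i|01⟩ + 0.6814|11⟩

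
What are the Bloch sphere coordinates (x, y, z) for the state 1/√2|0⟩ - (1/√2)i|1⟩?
(0, -1, 0)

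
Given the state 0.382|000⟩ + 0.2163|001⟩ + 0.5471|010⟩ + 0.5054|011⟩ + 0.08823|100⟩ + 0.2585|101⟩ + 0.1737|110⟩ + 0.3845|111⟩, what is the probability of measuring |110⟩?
0.03017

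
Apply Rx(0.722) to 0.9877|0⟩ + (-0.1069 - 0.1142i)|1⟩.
(0.8837 + 0.03776i)|0⟩ + (-0.1 - 0.4557i)|1⟩

Rx(0.722) = [[cos(θ/2), −i·sin(θ/2)], [−i·sin(θ/2), cos(θ/2)]]; θ = 0.722, cos(θ/2) ≈ 0.935544, sin(θ/2) ≈ 0.35321.
With a = amp(|0⟩) = 0.9877 and b = amp(|1⟩) = (-0.1069 - 0.1142i):
new amp(|0⟩) = (0.935544)·a + (-0.35321i)·b = (0.8837 + 0.03776i)
new amp(|1⟩) = (-0.35321i)·a + (0.935544)·b = (-0.1 - 0.4557i)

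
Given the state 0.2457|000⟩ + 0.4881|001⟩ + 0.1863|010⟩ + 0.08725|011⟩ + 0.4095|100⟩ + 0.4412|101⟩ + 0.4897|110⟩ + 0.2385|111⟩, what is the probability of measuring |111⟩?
0.05688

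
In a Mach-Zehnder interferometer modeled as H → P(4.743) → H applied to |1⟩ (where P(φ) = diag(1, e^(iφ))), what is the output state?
(0.4847 + 0.4998i)|0⟩ + (0.5153 - 0.4998i)|1⟩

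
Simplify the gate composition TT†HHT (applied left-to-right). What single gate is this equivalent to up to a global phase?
T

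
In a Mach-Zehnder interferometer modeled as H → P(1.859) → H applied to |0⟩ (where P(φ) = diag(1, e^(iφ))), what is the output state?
(0.3579 + 0.4794i)|0⟩ + (0.6421 - 0.4794i)|1⟩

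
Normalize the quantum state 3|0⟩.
|0⟩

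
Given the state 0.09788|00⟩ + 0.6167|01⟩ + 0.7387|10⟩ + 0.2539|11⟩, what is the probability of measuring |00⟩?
0.00958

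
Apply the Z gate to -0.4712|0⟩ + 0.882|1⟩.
-0.4712|0⟩ - 0.882|1⟩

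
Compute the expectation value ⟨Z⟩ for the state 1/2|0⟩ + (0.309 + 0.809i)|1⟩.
-0.5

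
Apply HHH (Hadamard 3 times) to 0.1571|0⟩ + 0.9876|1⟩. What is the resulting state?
0.8094|0⟩ - 0.5873|1⟩

H² = I, so H^3 = H: a single Hadamard. With (a, b) = (0.1571, 0.9876), H gives ((a + b)/√2, (a − b)/√2) = (0.8094, -0.5873).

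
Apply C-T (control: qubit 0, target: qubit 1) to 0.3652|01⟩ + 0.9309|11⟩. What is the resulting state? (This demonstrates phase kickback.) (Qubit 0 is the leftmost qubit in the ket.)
0.3652|01⟩ + (0.6582 + 0.6582i)|11⟩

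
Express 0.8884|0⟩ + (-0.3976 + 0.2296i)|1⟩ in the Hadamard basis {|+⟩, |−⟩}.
(0.347 + 0.1624i)|+⟩ + (0.9093 - 0.1624i)|−⟩

With |ψ⟩ = α|0⟩ + β|1⟩, the Hadamard-basis coefficients are ⟨+|ψ⟩ = (α + β)/√2 and ⟨−|ψ⟩ = (α − β)/√2.
Here α = 0.8884, β = (-0.3976 + 0.2296i): (α + β)/√2 = (0.347 + 0.1624i), (α − β)/√2 = (0.9093 - 0.1624i).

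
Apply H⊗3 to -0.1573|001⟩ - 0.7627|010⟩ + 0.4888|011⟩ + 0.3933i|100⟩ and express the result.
(-0.1525 + 0.1391i)|000⟩ + (-0.3869 + 0.1391i)|001⟩ + (0.04122 + 0.1391i)|010⟩ + (0.4981 + 0.1391i)|011⟩ + (-0.1525 - 0.1391i)|100⟩ + (-0.3869 - 0.1391i)|101⟩ + (0.04122 - 0.1391i)|110⟩ + (0.4981 - 0.1391i)|111⟩

H⊗3 gives amp(|y⟩) = (1/2√2) Σ_x (−1)^(x·y) amp(|x⟩), where x·y is the number of positions in which both x and y have a 1.
|000⟩: (-0.1573 - 0.7627 + 0.4888 + 0.3933i)/(2√2) = (-0.1525 + 0.1391i)
|001⟩: (0.1573 - 0.7627 - 0.4888 + 0.3933i)/(2√2) = (-0.3869 + 0.1391i)
|010⟩: (-0.1573 + 0.7627 - 0.4888 + 0.3933i)/(2√2) = (0.04122 + 0.1391i)
|011⟩: (0.1573 + 0.7627 + 0.4888 + 0.3933i)/(2√2) = (0.4981 + 0.1391i)
|100⟩: (-0.1573 - 0.7627 + 0.4888 - 0.3933i)/(2√2) = (-0.1525 - 0.1391i)
|101⟩: (0.1573 - 0.7627 - 0.4888 - 0.3933i)/(2√2) = (-0.3869 - 0.1391i)
|110⟩: (-0.1573 + 0.7627 - 0.4888 - 0.3933i)/(2√2) = (0.04122 - 0.1391i)
|111⟩: (0.1573 + 0.7627 + 0.4888 - 0.3933i)/(2√2) = (0.4981 - 0.1391i)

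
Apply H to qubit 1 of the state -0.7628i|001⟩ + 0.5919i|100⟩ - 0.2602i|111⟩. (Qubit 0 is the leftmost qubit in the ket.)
-0.5394i|001⟩ - 0.5394i|011⟩ + 0.4185i|100⟩ - 0.184i|101⟩ + 0.4185i|110⟩ + 0.184i|111⟩

H on qubit 1 mixes each pair of kets that differ only in qubit 1: amplitudes (a, b) of (|…0…⟩, |…1…⟩) become ((a + b)/√2, (a − b)/√2). Kets absent from the input have amplitude 0.
(|001⟩, |011⟩): (a, b) = (-0.7628i, 0) → (-0.5394i, -0.5394i)
(|100⟩, |110⟩): (a, b) = (0.5919i, 0) → (0.4185i, 0.4185i)
(|101⟩, |111⟩): (a, b) = (0, -0.2602i) → (-0.184i, 0.184i)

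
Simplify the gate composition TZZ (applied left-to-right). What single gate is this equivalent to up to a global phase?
T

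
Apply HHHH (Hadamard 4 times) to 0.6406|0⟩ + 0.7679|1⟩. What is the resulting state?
0.6406|0⟩ + 0.7679|1⟩

H² = I, so an even number of Hadamards cancels: H^4 = I and the state is unchanged.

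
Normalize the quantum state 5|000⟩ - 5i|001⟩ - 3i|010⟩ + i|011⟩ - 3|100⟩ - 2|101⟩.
0.5852|000⟩ - 0.5852i|001⟩ - 0.3511i|010⟩ + 0.117i|011⟩ - 0.3511|100⟩ - 0.2341|101⟩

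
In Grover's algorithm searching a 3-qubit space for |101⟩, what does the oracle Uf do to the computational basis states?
Uf|x⟩ = -|x⟩ if x = 101, else |x⟩ (phase flip on target)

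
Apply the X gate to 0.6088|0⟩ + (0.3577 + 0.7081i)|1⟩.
(0.3577 + 0.7081i)|0⟩ + 0.6088|1⟩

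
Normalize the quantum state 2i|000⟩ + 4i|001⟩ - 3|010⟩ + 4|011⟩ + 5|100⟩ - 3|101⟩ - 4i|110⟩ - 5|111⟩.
0.1826i|000⟩ + 0.3651i|001⟩ - 0.2739|010⟩ + 0.3651|011⟩ + 0.4564|100⟩ - 0.2739|101⟩ - 0.3651i|110⟩ - 0.4564|111⟩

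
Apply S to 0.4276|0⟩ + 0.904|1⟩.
0.4276|0⟩ + 0.904i|1⟩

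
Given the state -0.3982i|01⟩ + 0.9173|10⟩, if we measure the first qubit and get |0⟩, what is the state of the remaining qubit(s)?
-i|1⟩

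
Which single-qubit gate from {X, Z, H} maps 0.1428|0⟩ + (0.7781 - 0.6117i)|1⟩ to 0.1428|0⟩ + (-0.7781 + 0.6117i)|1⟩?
Z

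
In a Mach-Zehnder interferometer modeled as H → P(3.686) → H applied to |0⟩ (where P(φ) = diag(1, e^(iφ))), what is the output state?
(0.07228 - 0.259i)|0⟩ + (0.9277 + 0.259i)|1⟩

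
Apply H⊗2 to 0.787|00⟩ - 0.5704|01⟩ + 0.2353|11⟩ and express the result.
0.226|00⟩ + 0.5611|01⟩ - 0.00935|10⟩ + 0.7964|11⟩

H⊗2 gives amp(|y⟩) = (1/2) Σ_x (−1)^(x·y) amp(|x⟩), where x·y is the number of positions in which both x and y have a 1.
|00⟩: (0.787 - 0.5704 + 0.2353)/2 = 0.226
|01⟩: (0.787 + 0.5704 - 0.2353)/2 = 0.5611
|10⟩: (0.787 - 0.5704 - 0.2353)/2 = -0.00935
|11⟩: (0.787 + 0.5704 + 0.2353)/2 = 0.7964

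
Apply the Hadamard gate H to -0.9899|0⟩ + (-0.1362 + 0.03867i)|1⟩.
(-0.7963 + 0.02734i)|0⟩ + (-0.6037 - 0.02734i)|1⟩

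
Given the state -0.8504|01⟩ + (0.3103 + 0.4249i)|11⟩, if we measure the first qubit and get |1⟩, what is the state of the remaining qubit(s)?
(0.5898 + 0.8076i)|1⟩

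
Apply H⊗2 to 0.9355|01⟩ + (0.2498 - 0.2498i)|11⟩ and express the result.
(0.5927 - 0.1249i)|00⟩ + (-0.5927 + 0.1249i)|01⟩ + (0.3429 + 0.1249i)|10⟩ + (-0.3429 - 0.1249i)|11⟩

H⊗2 gives amp(|y⟩) = (1/2) Σ_x (−1)^(x·y) amp(|x⟩), where x·y is the number of positions in which both x and y have a 1.
|00⟩: (0.9355 + (0.2498 - 0.2498i))/2 = (0.5927 - 0.1249i)
|01⟩: (-0.9355 - (0.2498 - 0.2498i))/2 = (-0.5927 + 0.1249i)
|10⟩: (0.9355 - (0.2498 - 0.2498i))/2 = (0.3429 + 0.1249i)
|11⟩: (-0.9355 + (0.2498 - 0.2498i))/2 = (-0.3429 - 0.1249i)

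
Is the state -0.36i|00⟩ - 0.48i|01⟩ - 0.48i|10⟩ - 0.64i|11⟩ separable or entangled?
Separable

Writing the state as a|00⟩ + b|01⟩ + c|10⟩ + d|11⟩, it is a product state iff ad − bc = 0.
Here (a, b, c, d) = (-0.36i, -0.48i, -0.48i, -0.64i): ad − bc = (-0.36i)(-0.64i) − (-0.48i)(-0.48i) = 0, so the state is separable.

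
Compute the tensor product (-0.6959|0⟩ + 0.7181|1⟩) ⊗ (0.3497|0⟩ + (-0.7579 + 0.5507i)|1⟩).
-0.2434|00⟩ + (0.5274 - 0.3832i)|01⟩ + 0.2511|10⟩ + (-0.5442 + 0.3955i)|11⟩

amp(|b₁b₂…⟩) = product of the factor amplitudes for bits b₁, b₂, …; only kets whose every factor amplitude is nonzero survive.
|00⟩: (-0.6959)(0.3497) = -0.2434
|01⟩: (-0.6959)(-0.7579 + 0.5507i) = (0.5274 - 0.3832i)
|10⟩: (0.7181)(0.3497) = 0.2511
|11⟩: (0.7181)(-0.7579 + 0.5507i) = (-0.5442 + 0.3955i)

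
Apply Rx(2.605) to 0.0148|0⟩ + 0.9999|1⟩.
(0.003923 - 0.9641i)|0⟩ + (0.2651 - 0.01427i)|1⟩

Rx(2.605) = [[cos(θ/2), −i·sin(θ/2)], [−i·sin(θ/2), cos(θ/2)]]; θ = 2.605, cos(θ/2) ≈ 0.265089, sin(θ/2) ≈ 0.964224.
With a = amp(|0⟩) = 0.0148 and b = amp(|1⟩) = 0.9999:
new amp(|0⟩) = (0.265089)·a + (-0.964224i)·b = (0.003923 - 0.9641i)
new amp(|1⟩) = (-0.964224i)·a + (0.265089)·b = (0.2651 - 0.01427i)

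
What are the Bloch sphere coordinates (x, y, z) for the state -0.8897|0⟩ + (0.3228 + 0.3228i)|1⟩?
(-0.5744, -0.5744, 0.5832)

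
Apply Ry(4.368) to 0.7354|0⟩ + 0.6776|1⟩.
-0.9774|0⟩ + 0.2115|1⟩

Ry(4.368) = [[cos(θ/2), −sin(θ/2)], [sin(θ/2), cos(θ/2)]]; θ = 4.368, cos(θ/2) ≈ -0.57549, sin(θ/2) ≈ 0.817809.
With a = amp(|0⟩) = 0.7354 and b = amp(|1⟩) = 0.6776:
new amp(|0⟩) = (-0.57549)·a + (-0.817809)·b = -0.9774
new amp(|1⟩) = (0.817809)·a + (-0.57549)·b = 0.2115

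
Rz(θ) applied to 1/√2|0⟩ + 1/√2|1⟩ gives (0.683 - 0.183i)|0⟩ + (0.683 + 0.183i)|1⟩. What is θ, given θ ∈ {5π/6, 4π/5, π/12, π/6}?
π/6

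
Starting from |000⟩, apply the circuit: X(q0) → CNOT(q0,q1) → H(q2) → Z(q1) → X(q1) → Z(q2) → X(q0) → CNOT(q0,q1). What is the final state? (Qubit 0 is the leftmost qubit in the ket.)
-1/√2|000⟩ + 1/√2|001⟩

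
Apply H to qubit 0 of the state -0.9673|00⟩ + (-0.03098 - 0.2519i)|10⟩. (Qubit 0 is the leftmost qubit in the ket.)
(-0.7059 - 0.1781i)|00⟩ + (-0.6621 + 0.1781i)|10⟩

H on qubit 0 mixes each pair of kets that differ only in qubit 0: amplitudes (a, b) of (|…0…⟩, |…1…⟩) become ((a + b)/√2, (a − b)/√2). Kets absent from the input have amplitude 0.
(|00⟩, |10⟩): (a, b) = (-0.9673, (-0.03098 - 0.2519i)) → ((-0.7059 - 0.1781i), (-0.6621 + 0.1781i))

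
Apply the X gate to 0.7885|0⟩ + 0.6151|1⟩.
0.6151|0⟩ + 0.7885|1⟩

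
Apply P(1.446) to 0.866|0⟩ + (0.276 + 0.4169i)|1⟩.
0.866|0⟩ + (-0.3793 + 0.3257i)|1⟩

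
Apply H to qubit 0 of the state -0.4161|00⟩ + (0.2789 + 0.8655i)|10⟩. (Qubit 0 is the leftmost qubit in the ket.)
(-0.09702 + 0.612i)|00⟩ + (-0.4914 - 0.612i)|10⟩

H on qubit 0 mixes each pair of kets that differ only in qubit 0: amplitudes (a, b) of (|…0…⟩, |…1…⟩) become ((a + b)/√2, (a − b)/√2). Kets absent from the input have amplitude 0.
(|00⟩, |10⟩): (a, b) = (-0.4161, (0.2789 + 0.8655i)) → ((-0.09702 + 0.612i), (-0.4914 - 0.612i))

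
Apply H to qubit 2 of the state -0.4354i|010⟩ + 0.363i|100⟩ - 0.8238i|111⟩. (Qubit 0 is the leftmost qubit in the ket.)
-0.3079i|010⟩ - 0.3079i|011⟩ + 0.2567i|100⟩ + 0.2567i|101⟩ - 0.5825i|110⟩ + 0.5825i|111⟩

H on qubit 2 mixes each pair of kets that differ only in qubit 2: amplitudes (a, b) of (|…0…⟩, |…1…⟩) become ((a + b)/√2, (a − b)/√2). Kets absent from the input have amplitude 0.
(|010⟩, |011⟩): (a, b) = (-0.4354i, 0) → (-0.3079i, -0.3079i)
(|100⟩, |101⟩): (a, b) = (0.363i, 0) → (0.2567i, 0.2567i)
(|110⟩, |111⟩): (a, b) = (0, -0.8238i) → (-0.5825i, 0.5825i)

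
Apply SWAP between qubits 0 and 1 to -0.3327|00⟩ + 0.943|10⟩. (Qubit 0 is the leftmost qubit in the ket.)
-0.3327|00⟩ + 0.943|01⟩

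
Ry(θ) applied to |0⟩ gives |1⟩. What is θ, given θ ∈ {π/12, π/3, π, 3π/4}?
π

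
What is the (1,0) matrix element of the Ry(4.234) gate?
0.8545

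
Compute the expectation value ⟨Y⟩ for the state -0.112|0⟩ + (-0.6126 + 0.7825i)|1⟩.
-0.1753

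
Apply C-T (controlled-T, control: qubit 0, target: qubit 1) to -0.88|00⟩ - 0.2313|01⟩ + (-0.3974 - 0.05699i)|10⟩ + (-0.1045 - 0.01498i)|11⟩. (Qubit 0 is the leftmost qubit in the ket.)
-0.88|00⟩ - 0.2313|01⟩ + (-0.3974 - 0.05699i)|10⟩ + (-0.0633 - 0.08449i)|11⟩

C-T leaves the control-|0⟩ kets |00⟩, |01⟩ unchanged and applies T to qubit 1 on the control-|1⟩ pair (|10⟩, |11⟩).
T = [[1, 0], [0, (1/√2 + (1/√2)i)]].
With a = amp(|10⟩) = (-0.3974 - 0.05699i) and b = amp(|11⟩) = (-0.1045 - 0.01498i):
new amp(|10⟩) = (1)·a = (-0.3974 - 0.05699i)
new amp(|11⟩) = (1/√2 + (1/√2)i)·b = (-0.0633 - 0.08449i)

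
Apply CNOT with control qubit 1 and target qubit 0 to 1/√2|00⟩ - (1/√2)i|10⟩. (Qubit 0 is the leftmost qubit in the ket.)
1/√2|00⟩ - (1/√2)i|10⟩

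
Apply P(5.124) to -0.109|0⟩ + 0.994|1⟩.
-0.109|0⟩ + (0.3977 - 0.911i)|1⟩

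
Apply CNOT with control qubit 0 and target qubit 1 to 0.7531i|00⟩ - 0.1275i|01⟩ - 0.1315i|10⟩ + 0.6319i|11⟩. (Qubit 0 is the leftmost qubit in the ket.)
0.7531i|00⟩ - 0.1275i|01⟩ + 0.6319i|10⟩ - 0.1315i|11⟩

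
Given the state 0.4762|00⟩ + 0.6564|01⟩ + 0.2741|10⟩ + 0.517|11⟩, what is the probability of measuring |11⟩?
0.2673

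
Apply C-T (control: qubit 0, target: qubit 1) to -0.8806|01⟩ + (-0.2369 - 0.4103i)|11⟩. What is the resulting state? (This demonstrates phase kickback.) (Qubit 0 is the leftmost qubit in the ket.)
-0.8806|01⟩ + (0.1226 - 0.4576i)|11⟩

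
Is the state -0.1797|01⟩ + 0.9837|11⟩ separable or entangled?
Separable

Writing the state as a|00⟩ + b|01⟩ + c|10⟩ + d|11⟩, it is a product state iff ad − bc = 0.
Here (a, b, c, d) = (0, -0.1797, 0, 0.9837): ad − bc = (0)(0.9837) − (-0.1797)(0) = 0, so the state is separable.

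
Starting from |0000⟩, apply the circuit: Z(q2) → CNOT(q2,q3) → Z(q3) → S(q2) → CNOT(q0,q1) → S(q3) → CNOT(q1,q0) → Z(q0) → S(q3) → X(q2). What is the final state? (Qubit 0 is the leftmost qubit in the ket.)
|0010⟩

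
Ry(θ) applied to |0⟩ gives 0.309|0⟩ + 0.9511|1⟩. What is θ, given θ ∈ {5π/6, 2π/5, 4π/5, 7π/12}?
4π/5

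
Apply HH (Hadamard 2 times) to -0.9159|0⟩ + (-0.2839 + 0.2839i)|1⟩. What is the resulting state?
-0.9159|0⟩ + (-0.2839 + 0.2839i)|1⟩

H² = I, so an even number of Hadamards cancels: H^2 = I and the state is unchanged.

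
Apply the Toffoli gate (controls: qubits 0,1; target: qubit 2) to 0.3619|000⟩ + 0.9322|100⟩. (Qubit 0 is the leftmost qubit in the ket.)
0.3619|000⟩ + 0.9322|100⟩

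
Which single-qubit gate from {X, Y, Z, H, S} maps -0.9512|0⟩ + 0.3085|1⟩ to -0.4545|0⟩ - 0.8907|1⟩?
H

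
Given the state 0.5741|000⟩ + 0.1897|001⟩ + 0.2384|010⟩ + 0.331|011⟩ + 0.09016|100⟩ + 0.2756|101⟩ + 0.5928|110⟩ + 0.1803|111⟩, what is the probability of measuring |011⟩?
0.1096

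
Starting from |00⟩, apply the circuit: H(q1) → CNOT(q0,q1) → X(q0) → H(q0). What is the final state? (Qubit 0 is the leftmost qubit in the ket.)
1/2|00⟩ + 1/2|01⟩ - 1/2|10⟩ - 1/2|11⟩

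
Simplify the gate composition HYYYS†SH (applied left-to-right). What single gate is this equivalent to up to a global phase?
Y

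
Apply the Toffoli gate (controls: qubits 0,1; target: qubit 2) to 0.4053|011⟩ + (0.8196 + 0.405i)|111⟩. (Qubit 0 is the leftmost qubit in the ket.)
0.4053|011⟩ + (0.8196 + 0.405i)|110⟩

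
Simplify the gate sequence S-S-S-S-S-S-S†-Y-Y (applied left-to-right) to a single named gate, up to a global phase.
S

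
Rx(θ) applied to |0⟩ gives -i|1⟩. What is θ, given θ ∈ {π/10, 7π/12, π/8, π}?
π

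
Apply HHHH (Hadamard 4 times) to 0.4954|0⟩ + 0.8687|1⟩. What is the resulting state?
0.4954|0⟩ + 0.8687|1⟩

H² = I, so an even number of Hadamards cancels: H^4 = I and the state is unchanged.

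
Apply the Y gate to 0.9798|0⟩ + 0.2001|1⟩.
-0.2001i|0⟩ + 0.9798i|1⟩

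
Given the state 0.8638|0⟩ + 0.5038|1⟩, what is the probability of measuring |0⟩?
0.7462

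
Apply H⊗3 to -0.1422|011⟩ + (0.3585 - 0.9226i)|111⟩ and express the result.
(0.07647 - 0.3262i)|000⟩ + (-0.07647 + 0.3262i)|001⟩ + (-0.07647 + 0.3262i)|010⟩ + (0.07647 - 0.3262i)|011⟩ + (-0.177 + 0.3262i)|100⟩ + (0.177 - 0.3262i)|101⟩ + (0.177 - 0.3262i)|110⟩ + (-0.177 + 0.3262i)|111⟩

H⊗3 gives amp(|y⟩) = (1/2√2) Σ_x (−1)^(x·y) amp(|x⟩), where x·y is the number of positions in which both x and y have a 1.
|000⟩: (-0.1422 + (0.3585 - 0.9226i))/(2√2) = (0.07647 - 0.3262i)
|001⟩: (0.1422 - (0.3585 - 0.9226i))/(2√2) = (-0.07647 + 0.3262i)
|010⟩: (0.1422 - (0.3585 - 0.9226i))/(2√2) = (-0.07647 + 0.3262i)
|011⟩: (-0.1422 + (0.3585 - 0.9226i))/(2√2) = (0.07647 - 0.3262i)
|100⟩: (-0.1422 - (0.3585 - 0.9226i))/(2√2) = (-0.177 + 0.3262i)
|101⟩: (0.1422 + (0.3585 - 0.9226i))/(2√2) = (0.177 - 0.3262i)
|110⟩: (0.1422 + (0.3585 - 0.9226i))/(2√2) = (0.177 - 0.3262i)
|111⟩: (-0.1422 - (0.3585 - 0.9226i))/(2√2) = (-0.177 + 0.3262i)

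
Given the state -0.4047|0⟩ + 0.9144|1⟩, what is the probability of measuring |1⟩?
0.8361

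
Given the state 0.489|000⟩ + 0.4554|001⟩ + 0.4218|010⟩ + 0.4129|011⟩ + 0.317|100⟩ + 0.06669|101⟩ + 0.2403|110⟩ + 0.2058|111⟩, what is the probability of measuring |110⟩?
0.05774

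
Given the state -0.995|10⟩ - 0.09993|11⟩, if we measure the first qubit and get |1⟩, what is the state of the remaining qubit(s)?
-0.995|0⟩ - 0.09993|1⟩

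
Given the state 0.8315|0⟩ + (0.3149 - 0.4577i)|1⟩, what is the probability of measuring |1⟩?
0.3087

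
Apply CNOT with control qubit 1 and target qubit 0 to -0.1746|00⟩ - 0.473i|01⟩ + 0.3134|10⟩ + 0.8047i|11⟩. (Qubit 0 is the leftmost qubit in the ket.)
-0.1746|00⟩ + 0.8047i|01⟩ + 0.3134|10⟩ - 0.473i|11⟩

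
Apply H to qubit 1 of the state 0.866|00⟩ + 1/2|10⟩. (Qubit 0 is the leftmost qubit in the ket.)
0.6124|00⟩ + 0.6124|01⟩ + 1/√8|10⟩ + 1/√8|11⟩

H on qubit 1 mixes each pair of kets that differ only in qubit 1: amplitudes (a, b) of (|…0…⟩, |…1…⟩) become ((a + b)/√2, (a − b)/√2). Kets absent from the input have amplitude 0.
(|00⟩, |01⟩): (a, b) = (0.866, 0) → (0.6124, 0.6124)
(|10⟩, |11⟩): (a, b) = (1/2, 0) → (1/√8, 1/√8)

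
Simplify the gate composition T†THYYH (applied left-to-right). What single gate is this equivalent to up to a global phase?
I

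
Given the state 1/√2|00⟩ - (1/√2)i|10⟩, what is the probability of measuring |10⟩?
1/2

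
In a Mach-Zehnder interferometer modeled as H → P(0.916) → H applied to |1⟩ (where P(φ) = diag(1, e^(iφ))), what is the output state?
(0.1955 - 0.3966i)|0⟩ + (0.8045 + 0.3966i)|1⟩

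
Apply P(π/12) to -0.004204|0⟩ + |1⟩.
-0.004204|0⟩ + (0.9659 + 0.2588i)|1⟩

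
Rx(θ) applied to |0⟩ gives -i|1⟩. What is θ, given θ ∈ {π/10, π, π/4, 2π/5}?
π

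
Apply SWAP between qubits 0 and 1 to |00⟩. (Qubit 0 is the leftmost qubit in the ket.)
|00⟩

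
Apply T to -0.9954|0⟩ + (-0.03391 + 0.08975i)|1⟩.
-0.9954|0⟩ + (-0.08744 + 0.03948i)|1⟩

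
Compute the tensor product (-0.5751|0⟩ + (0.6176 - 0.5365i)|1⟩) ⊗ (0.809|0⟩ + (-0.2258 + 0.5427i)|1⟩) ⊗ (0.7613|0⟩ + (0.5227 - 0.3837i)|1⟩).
-0.3542|000⟩ + (-0.2432 + 0.1785i)|001⟩ + (0.09886 - 0.2376i)|010⟩ + (-0.05188 - 0.213i)|011⟩ + (0.3804 - 0.3304i)|100⟩ + (0.09462 - 0.4186i)|101⟩ + (0.1155 + 0.3474i)|110⟩ + (0.2544 + 0.1803i)|111⟩

amp(|b₁b₂…⟩) = product of the factor amplitudes for bits b₁, b₂, …; only kets whose every factor amplitude is nonzero survive.
|000⟩: (-0.5751)(0.809)(0.7613) = -0.3542
|001⟩: (-0.5751)(0.809)(0.5227 - 0.3837i) = (-0.2432 + 0.1785i)
|010⟩: (-0.5751)(-0.2258 + 0.5427i)(0.7613) = (0.09886 - 0.2376i)
|011⟩: (-0.5751)(-0.2258 + 0.5427i)(0.5227 - 0.3837i) = (-0.05188 - 0.213i)
|100⟩: (0.6176 - 0.5365i)(0.809)(0.7613) = (0.3804 - 0.3304i)
|101⟩: (0.6176 - 0.5365i)(0.809)(0.5227 - 0.3837i) = (0.09462 - 0.4186i)
|110⟩: (0.6176 - 0.5365i)(-0.2258 + 0.5427i)(0.7613) = (0.1155 + 0.3474i)
|111⟩: (0.6176 - 0.5365i)(-0.2258 + 0.5427i)(0.5227 - 0.3837i) = (0.2544 + 0.1803i)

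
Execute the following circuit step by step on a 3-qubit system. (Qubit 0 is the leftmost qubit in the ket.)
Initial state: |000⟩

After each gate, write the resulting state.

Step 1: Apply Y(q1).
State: i|010⟩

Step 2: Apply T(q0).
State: i|010⟩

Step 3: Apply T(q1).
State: (-1/√2 + (1/√2)i)|010⟩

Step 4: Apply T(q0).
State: (-1/√2 + (1/√2)i)|010⟩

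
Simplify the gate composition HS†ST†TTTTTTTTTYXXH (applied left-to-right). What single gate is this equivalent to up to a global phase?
Y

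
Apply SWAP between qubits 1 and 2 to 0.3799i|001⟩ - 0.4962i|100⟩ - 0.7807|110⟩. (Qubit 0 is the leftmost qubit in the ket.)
0.3799i|010⟩ - 0.4962i|100⟩ - 0.7807|101⟩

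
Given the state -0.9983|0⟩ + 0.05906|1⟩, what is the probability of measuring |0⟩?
0.9966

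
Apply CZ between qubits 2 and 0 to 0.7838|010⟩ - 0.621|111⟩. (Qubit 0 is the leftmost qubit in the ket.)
0.7838|010⟩ + 0.621|111⟩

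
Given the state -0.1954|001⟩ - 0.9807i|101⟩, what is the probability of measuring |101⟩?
0.9618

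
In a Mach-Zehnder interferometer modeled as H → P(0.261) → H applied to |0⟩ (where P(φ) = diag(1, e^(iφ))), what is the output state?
(0.9831 + 0.129i)|0⟩ + (0.01693 - 0.129i)|1⟩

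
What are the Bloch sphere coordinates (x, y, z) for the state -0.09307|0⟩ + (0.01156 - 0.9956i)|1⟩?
(-0.002152, 0.1853, -0.9827)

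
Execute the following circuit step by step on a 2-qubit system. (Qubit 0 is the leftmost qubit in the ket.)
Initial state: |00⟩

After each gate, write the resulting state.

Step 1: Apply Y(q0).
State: i|10⟩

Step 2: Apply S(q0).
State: -|10⟩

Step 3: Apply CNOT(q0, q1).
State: -|11⟩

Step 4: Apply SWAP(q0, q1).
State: -|11⟩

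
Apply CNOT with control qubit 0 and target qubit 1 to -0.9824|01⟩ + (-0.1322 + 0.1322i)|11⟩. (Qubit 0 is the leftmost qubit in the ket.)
-0.9824|01⟩ + (-0.1322 + 0.1322i)|10⟩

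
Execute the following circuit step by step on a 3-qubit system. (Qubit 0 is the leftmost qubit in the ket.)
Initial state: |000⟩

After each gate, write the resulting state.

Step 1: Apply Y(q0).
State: i|100⟩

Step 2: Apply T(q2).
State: i|100⟩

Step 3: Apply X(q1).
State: i|110⟩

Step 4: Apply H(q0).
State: (1/√2)i|010⟩ - (1/√2)i|110⟩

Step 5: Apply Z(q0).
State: (1/√2)i|010⟩ + (1/√2)i|110⟩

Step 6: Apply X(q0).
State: (1/√2)i|010⟩ + (1/√2)i|110⟩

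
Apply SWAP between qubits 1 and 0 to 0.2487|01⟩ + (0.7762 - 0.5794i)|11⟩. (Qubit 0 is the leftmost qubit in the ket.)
0.2487|10⟩ + (0.7762 - 0.5794i)|11⟩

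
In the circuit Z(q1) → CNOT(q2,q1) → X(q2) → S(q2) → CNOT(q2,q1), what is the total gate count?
5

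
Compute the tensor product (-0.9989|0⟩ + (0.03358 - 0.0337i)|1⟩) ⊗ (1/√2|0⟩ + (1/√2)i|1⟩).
-0.7063|00⟩ - 0.7063i|01⟩ + (0.02374 - 0.02383i)|10⟩ + (0.02383 + 0.02374i)|11⟩

amp(|b₁b₂…⟩) = product of the factor amplitudes for bits b₁, b₂, …; only kets whose every factor amplitude is nonzero survive.
|00⟩: (-0.9989)(1/√2) = -0.7063
|01⟩: (-0.9989)((1/√2)i) = -0.7063i
|10⟩: (0.03358 - 0.0337i)(1/√2) = (0.02374 - 0.02383i)
|11⟩: (0.03358 - 0.0337i)((1/√2)i) = (0.02383 + 0.02374i)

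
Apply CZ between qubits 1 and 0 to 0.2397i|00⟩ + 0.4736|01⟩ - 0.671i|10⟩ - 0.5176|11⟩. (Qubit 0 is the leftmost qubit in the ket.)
0.2397i|00⟩ + 0.4736|01⟩ - 0.671i|10⟩ + 0.5176|11⟩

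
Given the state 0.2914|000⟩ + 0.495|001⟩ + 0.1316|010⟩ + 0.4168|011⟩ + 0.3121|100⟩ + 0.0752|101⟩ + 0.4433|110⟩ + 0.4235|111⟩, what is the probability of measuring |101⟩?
0.005655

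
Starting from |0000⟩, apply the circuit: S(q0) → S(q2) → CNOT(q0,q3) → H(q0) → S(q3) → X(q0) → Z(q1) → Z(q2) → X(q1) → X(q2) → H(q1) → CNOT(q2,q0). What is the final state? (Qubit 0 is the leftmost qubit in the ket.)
1/2|0010⟩ - 1/2|0110⟩ + 1/2|1010⟩ - 1/2|1110⟩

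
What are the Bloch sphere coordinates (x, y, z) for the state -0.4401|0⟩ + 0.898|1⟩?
(-0.7904, 0, -0.6127)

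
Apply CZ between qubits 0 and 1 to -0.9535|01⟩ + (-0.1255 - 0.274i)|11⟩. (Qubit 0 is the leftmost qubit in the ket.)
-0.9535|01⟩ + (0.1255 + 0.274i)|11⟩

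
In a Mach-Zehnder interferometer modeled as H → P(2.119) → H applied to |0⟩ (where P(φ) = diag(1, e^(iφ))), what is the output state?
(0.2394 + 0.4267i)|0⟩ + (0.7606 - 0.4267i)|1⟩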